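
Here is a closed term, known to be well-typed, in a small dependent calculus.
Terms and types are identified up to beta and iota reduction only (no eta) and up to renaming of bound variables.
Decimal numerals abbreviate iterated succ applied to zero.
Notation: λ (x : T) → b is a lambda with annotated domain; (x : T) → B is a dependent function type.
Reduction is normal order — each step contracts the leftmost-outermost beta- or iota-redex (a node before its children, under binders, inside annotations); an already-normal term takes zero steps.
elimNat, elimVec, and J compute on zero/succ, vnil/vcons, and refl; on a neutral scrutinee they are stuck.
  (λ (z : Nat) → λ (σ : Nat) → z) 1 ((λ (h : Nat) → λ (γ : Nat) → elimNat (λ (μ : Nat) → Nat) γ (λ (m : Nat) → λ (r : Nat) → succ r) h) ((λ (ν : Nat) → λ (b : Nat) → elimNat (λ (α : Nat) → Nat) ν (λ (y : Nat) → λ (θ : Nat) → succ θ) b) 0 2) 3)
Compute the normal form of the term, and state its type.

reduced normal form:
  1
inferred type:
  Nat
observation: reduction starts at a beta-redex, and 2 normal-order steps reach the normal form.


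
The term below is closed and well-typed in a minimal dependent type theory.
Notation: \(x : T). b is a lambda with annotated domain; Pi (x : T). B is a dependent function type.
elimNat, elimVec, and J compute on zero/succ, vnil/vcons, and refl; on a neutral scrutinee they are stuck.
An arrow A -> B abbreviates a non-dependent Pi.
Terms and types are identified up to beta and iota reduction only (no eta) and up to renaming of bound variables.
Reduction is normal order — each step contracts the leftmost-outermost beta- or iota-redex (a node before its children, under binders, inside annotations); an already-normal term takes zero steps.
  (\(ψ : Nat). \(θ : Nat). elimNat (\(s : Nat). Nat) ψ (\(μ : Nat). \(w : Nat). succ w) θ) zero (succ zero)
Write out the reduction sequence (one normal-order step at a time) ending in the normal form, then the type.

reduction (normal order):
  (\(ψ : Nat). \(θ : Nat). elimNat (\(s : Nat). Nat) ψ (\(μ : Nat). \(w : Nat). succ w) θ) zero (succ zero)
  ~> (\(ψ : Nat). elimNat (\(θ : Nat). Nat) zero (\(s : Nat). \(μ : Nat). succ μ) ψ) (succ zero)
  ~> elimNat (\(ψ : Nat). Nat) zero (\(θ : Nat). \(s : Nat). succ s) (succ zero)
  ~> (\(ψ : Nat). \(θ : Nat). succ θ) zero (elimNat (\(s : Nat). Nat) zero (\(μ : Nat). \(w : Nat). succ w) zero)
  ~> (\(ψ : Nat). succ ψ) (elimNat (\(θ : Nat). Nat) zero (\(s : Nat). \(μ : Nat). succ μ) zero)
  ~> succ (elimNat (\(ψ : Nat). Nat) zero (\(θ : Nat). \(s : Nat). succ s) zero)
  ~> succ zero
the term's type:
  Nat


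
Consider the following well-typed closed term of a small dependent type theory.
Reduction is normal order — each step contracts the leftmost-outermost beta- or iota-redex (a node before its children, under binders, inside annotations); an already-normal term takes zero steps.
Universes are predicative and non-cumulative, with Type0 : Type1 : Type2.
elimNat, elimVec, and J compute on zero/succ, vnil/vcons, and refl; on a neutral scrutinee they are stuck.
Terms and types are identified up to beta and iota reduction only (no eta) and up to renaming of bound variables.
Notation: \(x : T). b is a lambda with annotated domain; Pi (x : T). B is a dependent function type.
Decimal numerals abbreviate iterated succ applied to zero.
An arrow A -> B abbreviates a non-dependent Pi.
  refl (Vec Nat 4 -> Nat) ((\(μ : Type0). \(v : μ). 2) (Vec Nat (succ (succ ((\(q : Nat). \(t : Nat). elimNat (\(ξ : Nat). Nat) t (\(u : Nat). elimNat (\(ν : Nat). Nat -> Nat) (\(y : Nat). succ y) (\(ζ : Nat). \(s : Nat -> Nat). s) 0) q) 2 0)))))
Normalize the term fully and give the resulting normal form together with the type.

resulting normal form:
  refl (Vec Nat 4 -> Nat) (\(μ : Vec Nat 4). 2)
type:
  Eq (Vec Nat 4 -> Nat) (\(μ : Vec Nat 4). 2) (\(v : Vec Nat 4). 2)
observation: contracting a beta-redex first, the term normalizes in 12 steps.


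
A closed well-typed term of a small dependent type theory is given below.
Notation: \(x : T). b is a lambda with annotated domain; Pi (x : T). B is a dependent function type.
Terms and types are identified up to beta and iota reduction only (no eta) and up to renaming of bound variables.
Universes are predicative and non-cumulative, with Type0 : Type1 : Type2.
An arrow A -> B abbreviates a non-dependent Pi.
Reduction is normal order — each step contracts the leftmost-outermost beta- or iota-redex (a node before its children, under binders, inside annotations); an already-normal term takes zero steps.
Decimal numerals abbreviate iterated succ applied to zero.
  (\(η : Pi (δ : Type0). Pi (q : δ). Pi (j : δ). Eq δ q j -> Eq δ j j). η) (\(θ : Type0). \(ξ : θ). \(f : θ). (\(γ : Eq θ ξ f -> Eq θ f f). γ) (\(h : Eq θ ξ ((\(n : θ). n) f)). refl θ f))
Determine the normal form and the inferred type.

normal form:
  \(η : Type0). \(δ : η). \(q : η). \(j : Eq η δ q). refl η q
inferred type:
  Pi (η : Type0). Pi (δ : η). Pi (q : η). Eq η δ q -> Eq η q q


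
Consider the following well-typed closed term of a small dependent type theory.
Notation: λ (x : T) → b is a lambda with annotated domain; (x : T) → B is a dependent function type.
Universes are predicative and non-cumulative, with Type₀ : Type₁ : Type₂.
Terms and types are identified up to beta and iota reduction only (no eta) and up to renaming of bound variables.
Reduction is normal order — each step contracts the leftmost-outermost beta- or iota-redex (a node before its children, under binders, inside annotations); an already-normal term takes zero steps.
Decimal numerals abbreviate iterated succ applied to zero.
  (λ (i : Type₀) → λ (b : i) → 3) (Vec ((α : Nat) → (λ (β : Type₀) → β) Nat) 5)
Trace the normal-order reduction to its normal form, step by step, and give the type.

normal-order reduction sequence:
  (λ (i : Type₀) → λ (b : i) → 3) (Vec ((α : Nat) → (λ (β : Type₀) → β) Nat) 5)
  ~> λ (i : Vec ((b : Nat) → (λ (α : Type₀) → α) Nat) 5) → 3
  ~> λ (i : Vec ((b : Nat) → Nat) 5) → 3
inferred type:
  (i : Vec ((b : Nat) → Nat) 5) → Nat


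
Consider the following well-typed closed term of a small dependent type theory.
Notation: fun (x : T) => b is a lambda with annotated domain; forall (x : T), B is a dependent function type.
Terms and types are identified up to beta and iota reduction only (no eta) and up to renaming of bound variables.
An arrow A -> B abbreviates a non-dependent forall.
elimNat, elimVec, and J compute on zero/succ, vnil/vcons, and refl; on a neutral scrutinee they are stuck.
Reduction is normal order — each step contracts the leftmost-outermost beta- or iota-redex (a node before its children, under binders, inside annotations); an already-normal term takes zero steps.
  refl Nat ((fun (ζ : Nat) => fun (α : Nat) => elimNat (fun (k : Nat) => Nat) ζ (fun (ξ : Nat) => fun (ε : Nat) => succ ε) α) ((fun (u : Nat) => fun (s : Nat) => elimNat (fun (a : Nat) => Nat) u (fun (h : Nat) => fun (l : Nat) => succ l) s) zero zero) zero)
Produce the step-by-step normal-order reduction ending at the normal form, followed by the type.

normal-order reduction:
  refl Nat ((fun (ζ : Nat) => fun (α : Nat) => elimNat (fun (k : Nat) => Nat) ζ (fun (ξ : Nat) => fun (ε : Nat) => succ ε) α) ((fun (u : Nat) => fun (s : Nat) => elimNat (fun (a : Nat) => Nat) u (fun (h : Nat) => fun (l : Nat) => succ l) s) zero zero) zero)
  ~> refl Nat ((fun (ζ : Nat) => elimNat (fun (α : Nat) => Nat) ((fun (k : Nat) => fun (ξ : Nat) => elimNat (fun (ε : Nat) => Nat) k (fun (u : Nat) => fun (s : Nat) => succ s) ξ) zero zero) (fun (a : Nat) => fun (h : Nat) => succ h) ζ) zero)
  ~> refl Nat (elimNat (fun (ζ : Nat) => Nat) ((fun (α : Nat) => fun (k : Nat) => elimNat (fun (ξ : Nat) => Nat) α (fun (ε : Nat) => fun (u : Nat) => succ u) k) zero zero) (fun (s : Nat) => fun (a : Nat) => succ a) zero)
  ~> refl Nat ((fun (ζ : Nat) => fun (α : Nat) => elimNat (fun (k : Nat) => Nat) ζ (fun (ξ : Nat) => fun (ε : Nat) => succ ε) α) zero zero)
  ~> refl Nat ((fun (ζ : Nat) => elimNat (fun (α : Nat) => Nat) zero (fun (k : Nat) => fun (ξ : Nat) => succ ξ) ζ) zero)
  ~> refl Nat (elimNat (fun (ζ : Nat) => Nat) zero (fun (α : Nat) => fun (k : Nat) => succ k) zero)
  ~> refl Nat zero
type:
  Eq Nat zero zero


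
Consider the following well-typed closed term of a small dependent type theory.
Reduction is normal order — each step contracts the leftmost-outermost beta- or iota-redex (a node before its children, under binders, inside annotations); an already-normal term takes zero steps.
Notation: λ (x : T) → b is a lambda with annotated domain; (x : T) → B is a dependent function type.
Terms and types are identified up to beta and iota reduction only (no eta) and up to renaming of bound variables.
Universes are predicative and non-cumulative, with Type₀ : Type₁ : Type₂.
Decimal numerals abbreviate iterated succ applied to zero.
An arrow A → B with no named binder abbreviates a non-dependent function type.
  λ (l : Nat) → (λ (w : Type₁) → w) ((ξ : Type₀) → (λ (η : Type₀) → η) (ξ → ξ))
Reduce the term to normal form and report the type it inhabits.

resulting normal form:
  λ (l : Nat) → (w : Type₀) → w → w
inferred type:
  Nat → Type₁


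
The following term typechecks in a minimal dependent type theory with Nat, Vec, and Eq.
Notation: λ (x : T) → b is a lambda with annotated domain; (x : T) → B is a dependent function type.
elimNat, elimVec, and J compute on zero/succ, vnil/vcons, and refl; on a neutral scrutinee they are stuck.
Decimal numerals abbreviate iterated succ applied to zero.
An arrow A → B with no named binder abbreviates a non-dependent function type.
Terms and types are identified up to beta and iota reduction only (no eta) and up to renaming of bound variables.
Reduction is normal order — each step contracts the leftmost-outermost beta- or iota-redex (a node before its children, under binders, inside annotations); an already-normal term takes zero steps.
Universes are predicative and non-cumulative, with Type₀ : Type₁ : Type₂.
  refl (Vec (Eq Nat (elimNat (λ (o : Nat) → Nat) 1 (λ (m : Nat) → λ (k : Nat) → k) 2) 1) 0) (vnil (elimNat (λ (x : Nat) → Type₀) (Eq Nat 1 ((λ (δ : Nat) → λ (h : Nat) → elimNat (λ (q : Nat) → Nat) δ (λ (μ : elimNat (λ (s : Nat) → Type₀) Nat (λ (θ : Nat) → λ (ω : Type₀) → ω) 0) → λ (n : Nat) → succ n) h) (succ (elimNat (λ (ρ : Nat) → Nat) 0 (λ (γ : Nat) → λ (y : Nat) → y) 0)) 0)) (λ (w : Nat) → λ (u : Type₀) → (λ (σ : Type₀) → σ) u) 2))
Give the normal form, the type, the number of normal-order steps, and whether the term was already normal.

resulting normal form:
  refl (Vec (Eq Nat 1 1) 0) (vnil (Eq Nat 1 1))
inferred type:
  Eq (Vec (Eq Nat 1 1) 0) (vnil (Eq Nat 1 1)) (vnil (Eq Nat 1 1))
normal-order step count: 20
term was already normal: no
first contracted redex: an elimNat iota-redex


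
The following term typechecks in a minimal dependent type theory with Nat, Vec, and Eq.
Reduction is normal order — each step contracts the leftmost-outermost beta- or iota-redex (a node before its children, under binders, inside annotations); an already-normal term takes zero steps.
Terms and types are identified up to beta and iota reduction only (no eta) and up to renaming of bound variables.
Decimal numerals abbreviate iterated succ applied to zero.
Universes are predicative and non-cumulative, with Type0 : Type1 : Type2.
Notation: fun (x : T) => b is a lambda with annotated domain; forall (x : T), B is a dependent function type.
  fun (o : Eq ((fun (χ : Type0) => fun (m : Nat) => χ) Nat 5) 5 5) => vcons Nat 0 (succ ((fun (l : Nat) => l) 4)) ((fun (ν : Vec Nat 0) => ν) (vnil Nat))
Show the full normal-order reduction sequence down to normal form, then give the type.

normal-order reduction:
  fun (o : Eq ((fun (χ : Type0) => fun (m : Nat) => χ) Nat 5) 5 5) => vcons Nat 0 (succ ((fun (l : Nat) => l) 4)) ((fun (ν : Vec Nat 0) => ν) (vnil Nat))
  ~> fun (o : Eq ((fun (χ : Nat) => Nat) 5) 5 5) => vcons Nat 0 (succ ((fun (m : Nat) => m) 4)) ((fun (l : Vec Nat 0) => l) (vnil Nat))
  ~> fun (o : Eq Nat 5 5) => vcons Nat 0 (succ ((fun (χ : Nat) => χ) 4)) ((fun (m : Vec Nat 0) => m) (vnil Nat))
  ~> fun (o : Eq Nat 5 5) => vcons Nat 0 5 ((fun (χ : Vec Nat 0) => χ) (vnil Nat))
  ~> fun (o : Eq Nat 5 5) => vcons Nat 0 5 (vnil Nat)
inferred type:
  forall (o : Eq Nat 5 5), Vec Nat 1


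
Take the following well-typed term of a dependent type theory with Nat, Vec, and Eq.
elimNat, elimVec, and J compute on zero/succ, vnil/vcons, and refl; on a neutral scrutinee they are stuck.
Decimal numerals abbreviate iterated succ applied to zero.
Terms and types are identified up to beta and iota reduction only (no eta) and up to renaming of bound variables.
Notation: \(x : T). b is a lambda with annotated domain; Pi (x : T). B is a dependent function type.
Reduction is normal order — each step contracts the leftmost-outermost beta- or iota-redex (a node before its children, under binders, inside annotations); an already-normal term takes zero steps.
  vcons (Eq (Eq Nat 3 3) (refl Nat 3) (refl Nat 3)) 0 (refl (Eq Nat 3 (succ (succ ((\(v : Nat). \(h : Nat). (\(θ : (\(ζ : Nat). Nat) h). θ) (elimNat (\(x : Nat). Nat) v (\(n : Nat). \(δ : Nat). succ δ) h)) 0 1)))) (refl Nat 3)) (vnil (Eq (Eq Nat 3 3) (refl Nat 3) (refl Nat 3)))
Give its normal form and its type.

resulting normal form:
  vcons (Eq (Eq Nat 3 3) (refl Nat 3) (refl Nat 3)) 0 (refl (Eq Nat 3 3) (refl Nat 3)) (vnil (Eq (Eq Nat 3 3) (refl Nat 3) (refl Nat 3)))
type:
  Vec (Eq (Eq Nat 3 3) (refl Nat 3) (refl Nat 3)) 1


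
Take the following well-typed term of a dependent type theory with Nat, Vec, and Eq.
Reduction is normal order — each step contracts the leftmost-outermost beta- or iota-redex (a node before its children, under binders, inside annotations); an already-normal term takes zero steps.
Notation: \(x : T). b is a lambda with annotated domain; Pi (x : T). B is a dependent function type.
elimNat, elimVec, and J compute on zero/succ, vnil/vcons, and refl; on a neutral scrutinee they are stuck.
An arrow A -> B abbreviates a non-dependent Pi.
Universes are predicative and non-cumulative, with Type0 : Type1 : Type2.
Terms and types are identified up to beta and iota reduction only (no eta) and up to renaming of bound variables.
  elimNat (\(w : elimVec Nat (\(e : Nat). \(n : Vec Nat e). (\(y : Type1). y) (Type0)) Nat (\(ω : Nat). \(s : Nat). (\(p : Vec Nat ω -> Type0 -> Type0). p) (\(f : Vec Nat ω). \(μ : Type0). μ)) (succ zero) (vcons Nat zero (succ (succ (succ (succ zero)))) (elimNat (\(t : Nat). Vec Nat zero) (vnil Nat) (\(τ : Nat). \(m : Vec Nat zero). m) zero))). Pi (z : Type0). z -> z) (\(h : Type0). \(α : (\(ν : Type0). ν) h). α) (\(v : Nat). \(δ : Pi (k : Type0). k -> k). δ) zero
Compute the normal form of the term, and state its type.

resulting normal form:
  \(w : Type0). \(e : w). e
inferred type:
  Pi (w : Type0). w -> w
observation: 2 normal-order steps separate the term from its normal form.


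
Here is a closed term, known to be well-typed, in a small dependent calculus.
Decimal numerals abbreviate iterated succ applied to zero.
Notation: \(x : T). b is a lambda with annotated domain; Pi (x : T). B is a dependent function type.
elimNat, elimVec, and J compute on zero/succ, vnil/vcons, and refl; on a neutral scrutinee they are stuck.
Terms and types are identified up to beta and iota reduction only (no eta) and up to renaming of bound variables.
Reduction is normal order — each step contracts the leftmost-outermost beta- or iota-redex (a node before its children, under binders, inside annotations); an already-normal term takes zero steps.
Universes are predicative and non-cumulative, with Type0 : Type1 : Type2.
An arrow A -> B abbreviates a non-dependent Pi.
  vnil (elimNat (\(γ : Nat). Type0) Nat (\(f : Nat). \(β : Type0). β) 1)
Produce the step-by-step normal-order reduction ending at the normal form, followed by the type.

reduction (normal order):
  vnil (elimNat (\(γ : Nat). Type0) Nat (\(f : Nat). \(β : Type0). β) 1)
  ~> vnil ((\(γ : Nat). \(f : Type0). f) 0 (elimNat (\(β : Nat). Type0) Nat (\(δ : Nat). \(ν : Type0). ν) 0))
  ~> vnil ((\(γ : Type0). γ) (elimNat (\(f : Nat). Type0) Nat (\(β : Nat). \(δ : Type0). δ) 0))
  ~> vnil (elimNat (\(γ : Nat). Type0) Nat (\(f : Nat). \(β : Type0). β) 0)
  ~> vnil Nat
inferred type:
  Vec Nat 0


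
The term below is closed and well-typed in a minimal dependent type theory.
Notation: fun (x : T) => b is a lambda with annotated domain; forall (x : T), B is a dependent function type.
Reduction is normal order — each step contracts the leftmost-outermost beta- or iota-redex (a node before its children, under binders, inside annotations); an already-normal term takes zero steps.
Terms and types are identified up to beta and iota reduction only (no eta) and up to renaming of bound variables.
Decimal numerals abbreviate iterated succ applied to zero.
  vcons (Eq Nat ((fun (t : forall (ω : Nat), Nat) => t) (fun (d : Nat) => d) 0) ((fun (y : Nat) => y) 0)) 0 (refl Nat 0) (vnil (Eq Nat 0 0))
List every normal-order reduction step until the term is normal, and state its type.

normal-order reduction:
  vcons (Eq Nat ((fun (t : forall (ω : Nat), Nat) => t) (fun (d : Nat) => d) 0) ((fun (y : Nat) => y) 0)) 0 (refl Nat 0) (vnil (Eq Nat 0 0))
  ~> vcons (Eq Nat ((fun (t : Nat) => t) 0) ((fun (ω : Nat) => ω) 0)) 0 (refl Nat 0) (vnil (Eq Nat 0 0))
  ~> vcons (Eq Nat 0 ((fun (t : Nat) => t) 0)) 0 (refl Nat 0) (vnil (Eq Nat 0 0))
  ~> vcons (Eq Nat 0 0) 0 (refl Nat 0) (vnil (Eq Nat 0 0))
inferred type:
  Vec (Eq Nat 0 0) 1


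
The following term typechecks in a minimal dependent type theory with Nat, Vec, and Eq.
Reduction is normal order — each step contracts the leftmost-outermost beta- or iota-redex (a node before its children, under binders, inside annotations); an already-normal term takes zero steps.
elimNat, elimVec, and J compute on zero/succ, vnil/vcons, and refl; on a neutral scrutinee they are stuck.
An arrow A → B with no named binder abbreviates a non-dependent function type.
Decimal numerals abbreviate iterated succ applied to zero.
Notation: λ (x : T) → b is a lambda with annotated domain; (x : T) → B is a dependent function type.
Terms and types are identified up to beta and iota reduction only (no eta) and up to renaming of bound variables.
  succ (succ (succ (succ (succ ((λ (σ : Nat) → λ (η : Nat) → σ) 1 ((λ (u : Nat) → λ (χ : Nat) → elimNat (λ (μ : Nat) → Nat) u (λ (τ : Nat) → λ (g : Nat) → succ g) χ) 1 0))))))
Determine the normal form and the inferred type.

resulting normal form:
  6
the term's type:
  Nat
observation: normalization takes exactly 2 steps under the normal-order strategy.


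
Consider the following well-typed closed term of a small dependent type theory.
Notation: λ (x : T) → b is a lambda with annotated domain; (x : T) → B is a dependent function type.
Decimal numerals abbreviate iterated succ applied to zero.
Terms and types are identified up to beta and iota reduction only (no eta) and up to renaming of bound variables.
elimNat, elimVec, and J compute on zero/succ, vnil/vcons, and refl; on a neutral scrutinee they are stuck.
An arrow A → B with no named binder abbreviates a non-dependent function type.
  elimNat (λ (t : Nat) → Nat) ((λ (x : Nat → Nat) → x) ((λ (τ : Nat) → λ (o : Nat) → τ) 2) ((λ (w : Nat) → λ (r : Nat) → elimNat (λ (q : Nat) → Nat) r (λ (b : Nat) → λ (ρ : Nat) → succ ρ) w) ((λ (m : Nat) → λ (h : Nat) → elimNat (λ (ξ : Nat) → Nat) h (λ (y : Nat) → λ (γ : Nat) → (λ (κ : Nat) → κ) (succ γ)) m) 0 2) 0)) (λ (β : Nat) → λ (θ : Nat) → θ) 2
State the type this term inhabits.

the term's type:
  Nat


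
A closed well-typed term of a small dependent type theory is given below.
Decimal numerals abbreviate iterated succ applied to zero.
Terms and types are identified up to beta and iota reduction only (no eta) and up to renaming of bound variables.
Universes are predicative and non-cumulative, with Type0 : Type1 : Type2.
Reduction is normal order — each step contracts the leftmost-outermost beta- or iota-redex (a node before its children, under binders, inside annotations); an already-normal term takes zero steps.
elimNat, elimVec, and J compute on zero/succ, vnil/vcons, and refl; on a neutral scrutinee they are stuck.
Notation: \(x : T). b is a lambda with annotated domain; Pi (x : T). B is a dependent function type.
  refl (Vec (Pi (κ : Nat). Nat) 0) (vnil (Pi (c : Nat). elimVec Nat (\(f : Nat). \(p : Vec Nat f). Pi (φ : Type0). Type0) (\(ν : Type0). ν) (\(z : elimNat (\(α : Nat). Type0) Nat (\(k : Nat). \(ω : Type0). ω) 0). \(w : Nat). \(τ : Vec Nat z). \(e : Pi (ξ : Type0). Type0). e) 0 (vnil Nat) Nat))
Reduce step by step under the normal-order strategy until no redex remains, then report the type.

normal-order reduction sequence:
  refl (Vec (Pi (κ : Nat). Nat) 0) (vnil (Pi (c : Nat). elimVec Nat (\(f : Nat). \(p : Vec Nat f). Pi (φ : Type0). Type0) (\(ν : Type0). ν) (\(z : elimNat (\(α : Nat). Type0) Nat (\(k : Nat). \(ω : Type0). ω) 0). \(w : Nat). \(τ : Vec Nat z). \(e : Pi (ξ : Type0). Type0). e) 0 (vnil Nat) Nat))
  ~> refl (Vec (Pi (κ : Nat). Nat) 0) (vnil (Pi (c : Nat). (\(f : Type0). f) Nat))
  ~> refl (Vec (Pi (κ : Nat). Nat) 0) (vnil (Pi (c : Nat). Nat))
inferred type:
  Eq (Vec (Pi (κ : Nat). Nat) 0) (vnil (Pi (c : Nat). Nat)) (vnil (Pi (f : Nat). Nat))


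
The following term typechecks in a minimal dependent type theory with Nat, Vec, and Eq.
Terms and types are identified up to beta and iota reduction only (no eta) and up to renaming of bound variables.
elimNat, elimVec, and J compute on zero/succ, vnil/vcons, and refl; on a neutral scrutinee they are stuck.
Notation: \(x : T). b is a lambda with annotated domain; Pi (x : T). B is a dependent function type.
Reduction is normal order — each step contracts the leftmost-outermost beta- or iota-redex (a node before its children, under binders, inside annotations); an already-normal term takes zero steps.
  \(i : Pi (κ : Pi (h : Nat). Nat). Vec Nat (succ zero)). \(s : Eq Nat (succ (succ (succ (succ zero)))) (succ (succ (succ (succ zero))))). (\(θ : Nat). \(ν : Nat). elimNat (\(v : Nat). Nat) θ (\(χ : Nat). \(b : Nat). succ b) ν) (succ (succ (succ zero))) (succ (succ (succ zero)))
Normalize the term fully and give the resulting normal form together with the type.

normal form:
  \(i : Pi (κ : Pi (h : Nat). Nat). Vec Nat (succ zero)). \(s : Eq Nat (succ (succ (succ (succ zero)))) (succ (succ (succ (succ zero))))). succ (succ (succ (succ (succ (succ zero)))))
the term's type:
  Pi (i : Pi (κ : Pi (h : Nat). Nat). Vec Nat (succ zero)). Pi (s : Eq Nat (succ (succ (succ (succ zero)))) (succ (succ (succ (succ zero))))). Nat


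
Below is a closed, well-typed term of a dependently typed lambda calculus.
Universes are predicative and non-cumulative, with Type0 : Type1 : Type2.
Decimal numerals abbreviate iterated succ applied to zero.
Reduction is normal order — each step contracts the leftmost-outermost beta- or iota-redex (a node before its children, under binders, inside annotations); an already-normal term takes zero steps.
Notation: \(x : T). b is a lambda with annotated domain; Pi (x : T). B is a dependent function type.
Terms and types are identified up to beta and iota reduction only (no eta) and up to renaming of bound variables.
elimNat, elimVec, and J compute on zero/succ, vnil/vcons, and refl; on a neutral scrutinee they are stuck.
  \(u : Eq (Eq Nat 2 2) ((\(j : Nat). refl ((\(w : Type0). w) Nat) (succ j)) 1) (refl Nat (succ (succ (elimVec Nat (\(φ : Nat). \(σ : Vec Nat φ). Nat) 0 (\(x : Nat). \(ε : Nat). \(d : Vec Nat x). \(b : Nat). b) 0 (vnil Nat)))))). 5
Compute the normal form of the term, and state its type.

reduced normal form:
  \(u : Eq (Eq Nat 2 2) (refl Nat 2) (refl Nat 2)). 5
type:
  Pi (u : Eq (Eq Nat 2 2) (refl Nat 2) (refl Nat 2)). Nat
observation: the first redex contracted is a beta-redex; the normal form is reached in 3 normal-order steps.


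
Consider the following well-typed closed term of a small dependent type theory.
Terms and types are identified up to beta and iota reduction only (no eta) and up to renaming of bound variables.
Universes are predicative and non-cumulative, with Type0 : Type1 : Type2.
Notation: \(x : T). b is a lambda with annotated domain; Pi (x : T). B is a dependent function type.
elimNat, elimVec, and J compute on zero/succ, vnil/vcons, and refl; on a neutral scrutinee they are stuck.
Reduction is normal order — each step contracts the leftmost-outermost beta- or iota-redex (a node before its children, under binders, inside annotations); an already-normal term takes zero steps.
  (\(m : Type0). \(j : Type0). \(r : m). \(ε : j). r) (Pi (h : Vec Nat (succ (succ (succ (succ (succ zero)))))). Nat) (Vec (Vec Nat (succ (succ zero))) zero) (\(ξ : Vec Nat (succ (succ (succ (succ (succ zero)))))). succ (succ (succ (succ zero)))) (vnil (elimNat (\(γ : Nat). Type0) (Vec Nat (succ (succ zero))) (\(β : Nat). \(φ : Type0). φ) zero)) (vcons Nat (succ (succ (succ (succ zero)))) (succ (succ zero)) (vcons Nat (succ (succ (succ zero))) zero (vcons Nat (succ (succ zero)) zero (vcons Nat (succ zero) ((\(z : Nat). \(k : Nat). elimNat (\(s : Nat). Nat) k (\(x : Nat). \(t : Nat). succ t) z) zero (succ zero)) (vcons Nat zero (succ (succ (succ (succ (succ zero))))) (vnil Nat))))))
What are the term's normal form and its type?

resulting normal form:
  succ (succ (succ (succ zero)))
type:
  Nat
observation: normalization takes exactly 5 steps under the normal-order strategy.


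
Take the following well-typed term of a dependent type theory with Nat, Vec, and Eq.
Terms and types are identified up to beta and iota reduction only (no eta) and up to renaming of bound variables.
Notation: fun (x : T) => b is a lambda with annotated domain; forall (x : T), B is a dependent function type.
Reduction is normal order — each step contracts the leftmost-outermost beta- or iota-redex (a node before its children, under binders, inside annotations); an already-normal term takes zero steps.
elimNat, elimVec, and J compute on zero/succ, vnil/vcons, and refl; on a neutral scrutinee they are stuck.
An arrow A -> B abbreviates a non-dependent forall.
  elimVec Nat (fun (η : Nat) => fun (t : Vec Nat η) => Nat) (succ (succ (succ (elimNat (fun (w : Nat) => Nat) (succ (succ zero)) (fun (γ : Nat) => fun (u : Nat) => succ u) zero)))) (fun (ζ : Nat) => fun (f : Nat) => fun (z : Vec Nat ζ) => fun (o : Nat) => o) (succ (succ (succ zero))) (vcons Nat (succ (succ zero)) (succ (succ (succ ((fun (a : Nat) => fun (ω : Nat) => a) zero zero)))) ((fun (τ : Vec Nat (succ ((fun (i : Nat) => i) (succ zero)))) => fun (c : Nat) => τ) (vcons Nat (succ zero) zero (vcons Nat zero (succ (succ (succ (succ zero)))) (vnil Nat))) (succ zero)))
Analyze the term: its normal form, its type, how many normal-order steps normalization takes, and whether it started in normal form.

resulting normal form:
  succ (succ (succ (succ (succ zero))))
inferred type:
  Nat
reduction steps (normal order): 19
started in normal form: no
first contracted redex: an elimVec iota-redex


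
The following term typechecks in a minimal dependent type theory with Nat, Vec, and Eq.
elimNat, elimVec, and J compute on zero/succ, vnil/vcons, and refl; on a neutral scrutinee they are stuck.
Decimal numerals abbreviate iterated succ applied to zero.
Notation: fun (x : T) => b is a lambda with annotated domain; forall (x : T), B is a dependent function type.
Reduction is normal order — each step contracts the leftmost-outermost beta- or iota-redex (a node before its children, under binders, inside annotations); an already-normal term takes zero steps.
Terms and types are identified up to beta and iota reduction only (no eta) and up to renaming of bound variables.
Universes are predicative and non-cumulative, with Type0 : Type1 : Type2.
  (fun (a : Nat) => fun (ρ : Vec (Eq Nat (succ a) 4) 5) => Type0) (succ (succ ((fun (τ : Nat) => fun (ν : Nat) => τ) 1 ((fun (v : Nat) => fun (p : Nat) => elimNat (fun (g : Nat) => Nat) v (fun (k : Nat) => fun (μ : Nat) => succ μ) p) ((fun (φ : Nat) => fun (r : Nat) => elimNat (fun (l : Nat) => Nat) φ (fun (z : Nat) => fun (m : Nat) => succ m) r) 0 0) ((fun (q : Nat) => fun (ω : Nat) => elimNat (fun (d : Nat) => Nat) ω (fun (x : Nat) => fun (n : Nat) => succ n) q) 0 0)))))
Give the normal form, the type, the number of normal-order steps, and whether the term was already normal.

resulting normal form:
  fun (a : Vec (Eq Nat 4 4) 5) => Type0
inferred type:
  forall (a : Vec (Eq Nat 4 4) 5), Type1
normal-order step count: 3
started in normal form: no
first contracted redex: a beta-redex


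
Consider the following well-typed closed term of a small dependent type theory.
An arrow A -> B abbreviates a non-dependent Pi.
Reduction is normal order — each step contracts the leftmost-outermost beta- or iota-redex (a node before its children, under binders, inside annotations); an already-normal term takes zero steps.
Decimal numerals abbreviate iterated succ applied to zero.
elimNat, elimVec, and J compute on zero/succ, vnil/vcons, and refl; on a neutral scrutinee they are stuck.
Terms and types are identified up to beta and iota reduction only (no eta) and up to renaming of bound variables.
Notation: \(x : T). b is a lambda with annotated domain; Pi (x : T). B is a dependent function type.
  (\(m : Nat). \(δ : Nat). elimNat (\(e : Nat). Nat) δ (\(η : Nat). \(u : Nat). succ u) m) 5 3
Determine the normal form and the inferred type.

normal form:
  8
the term's type:
  Nat
observation: normalization takes exactly 18 steps under the normal-order strategy.


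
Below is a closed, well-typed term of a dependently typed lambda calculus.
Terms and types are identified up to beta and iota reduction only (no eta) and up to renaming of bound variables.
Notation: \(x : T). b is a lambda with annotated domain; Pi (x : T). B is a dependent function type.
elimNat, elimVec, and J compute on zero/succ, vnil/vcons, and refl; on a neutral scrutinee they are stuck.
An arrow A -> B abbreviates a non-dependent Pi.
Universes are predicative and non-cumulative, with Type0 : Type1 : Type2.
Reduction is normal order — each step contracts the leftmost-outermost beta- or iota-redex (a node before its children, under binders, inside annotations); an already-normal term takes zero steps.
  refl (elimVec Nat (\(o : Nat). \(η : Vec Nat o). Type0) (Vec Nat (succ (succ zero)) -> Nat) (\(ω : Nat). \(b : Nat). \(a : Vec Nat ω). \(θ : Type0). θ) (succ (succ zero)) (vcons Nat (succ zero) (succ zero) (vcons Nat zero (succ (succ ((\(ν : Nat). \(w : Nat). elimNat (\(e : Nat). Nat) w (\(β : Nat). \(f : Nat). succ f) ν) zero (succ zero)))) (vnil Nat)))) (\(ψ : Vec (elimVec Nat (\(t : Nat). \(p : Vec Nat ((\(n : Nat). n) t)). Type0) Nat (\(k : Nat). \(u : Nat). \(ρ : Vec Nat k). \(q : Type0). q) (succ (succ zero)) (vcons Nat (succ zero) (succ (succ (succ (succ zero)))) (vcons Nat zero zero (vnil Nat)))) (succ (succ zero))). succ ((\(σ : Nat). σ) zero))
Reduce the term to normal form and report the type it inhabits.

resulting normal form:
  refl (Vec Nat (succ (succ zero)) -> Nat) (\(o : Vec Nat (succ (succ zero))). succ zero)
the term's type:
  Eq (Vec Nat (succ (succ zero)) -> Nat) (\(o : Vec Nat (succ (succ zero))). succ zero) (\(η : Vec Nat (succ (succ zero))). succ zero)


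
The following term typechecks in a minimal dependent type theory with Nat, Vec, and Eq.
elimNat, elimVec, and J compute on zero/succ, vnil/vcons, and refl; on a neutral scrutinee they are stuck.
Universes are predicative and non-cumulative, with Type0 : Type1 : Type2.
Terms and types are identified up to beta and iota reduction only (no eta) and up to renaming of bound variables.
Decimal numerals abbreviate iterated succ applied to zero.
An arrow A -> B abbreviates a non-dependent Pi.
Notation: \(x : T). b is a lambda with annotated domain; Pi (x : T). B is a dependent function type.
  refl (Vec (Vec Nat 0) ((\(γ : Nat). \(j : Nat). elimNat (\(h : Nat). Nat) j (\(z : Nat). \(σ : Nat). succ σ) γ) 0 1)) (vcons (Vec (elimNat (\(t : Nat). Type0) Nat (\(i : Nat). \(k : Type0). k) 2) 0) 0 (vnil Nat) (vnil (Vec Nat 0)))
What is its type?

inferred type:
  Eq (Vec (Vec Nat 0) 1) (vcons (Vec Nat 0) 0 (vnil Nat) (vnil (Vec Nat 0))) (vcons (Vec Nat 0) 0 (vnil Nat) (vnil (Vec Nat 0)))


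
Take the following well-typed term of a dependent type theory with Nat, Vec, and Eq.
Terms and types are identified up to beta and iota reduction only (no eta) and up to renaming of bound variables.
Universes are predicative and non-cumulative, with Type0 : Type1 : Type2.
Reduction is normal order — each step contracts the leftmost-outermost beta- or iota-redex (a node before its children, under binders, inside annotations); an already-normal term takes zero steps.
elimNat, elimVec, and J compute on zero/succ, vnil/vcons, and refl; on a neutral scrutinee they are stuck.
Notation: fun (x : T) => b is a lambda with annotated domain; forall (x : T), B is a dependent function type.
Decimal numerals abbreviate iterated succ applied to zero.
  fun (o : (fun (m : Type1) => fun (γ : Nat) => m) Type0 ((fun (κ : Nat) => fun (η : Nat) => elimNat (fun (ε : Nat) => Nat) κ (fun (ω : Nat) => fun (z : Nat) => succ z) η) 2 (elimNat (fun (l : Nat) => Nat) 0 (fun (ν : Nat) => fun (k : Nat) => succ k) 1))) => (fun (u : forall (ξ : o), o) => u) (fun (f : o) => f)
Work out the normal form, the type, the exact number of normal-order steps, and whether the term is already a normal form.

resulting normal form:
  fun (o : Type0) => fun (m : o) => m
inferred type:
  forall (o : Type0), forall (m : o), o
steps to reach normal form (normal order): 3
already normal: no
first redex: a beta-redex


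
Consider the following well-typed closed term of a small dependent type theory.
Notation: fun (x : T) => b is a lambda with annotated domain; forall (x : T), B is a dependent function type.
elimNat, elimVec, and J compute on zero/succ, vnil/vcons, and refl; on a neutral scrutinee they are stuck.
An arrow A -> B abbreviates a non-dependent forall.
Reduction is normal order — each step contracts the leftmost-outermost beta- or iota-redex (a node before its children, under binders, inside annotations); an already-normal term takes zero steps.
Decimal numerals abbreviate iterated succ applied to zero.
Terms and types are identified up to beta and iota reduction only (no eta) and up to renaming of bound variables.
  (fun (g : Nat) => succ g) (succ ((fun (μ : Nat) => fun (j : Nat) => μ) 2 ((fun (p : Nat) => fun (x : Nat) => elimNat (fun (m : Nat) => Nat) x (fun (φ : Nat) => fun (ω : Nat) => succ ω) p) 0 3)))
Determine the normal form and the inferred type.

resulting normal form:
  4
type:
  Nat
observation: the term reaches its normal form after 3 normal-order steps.


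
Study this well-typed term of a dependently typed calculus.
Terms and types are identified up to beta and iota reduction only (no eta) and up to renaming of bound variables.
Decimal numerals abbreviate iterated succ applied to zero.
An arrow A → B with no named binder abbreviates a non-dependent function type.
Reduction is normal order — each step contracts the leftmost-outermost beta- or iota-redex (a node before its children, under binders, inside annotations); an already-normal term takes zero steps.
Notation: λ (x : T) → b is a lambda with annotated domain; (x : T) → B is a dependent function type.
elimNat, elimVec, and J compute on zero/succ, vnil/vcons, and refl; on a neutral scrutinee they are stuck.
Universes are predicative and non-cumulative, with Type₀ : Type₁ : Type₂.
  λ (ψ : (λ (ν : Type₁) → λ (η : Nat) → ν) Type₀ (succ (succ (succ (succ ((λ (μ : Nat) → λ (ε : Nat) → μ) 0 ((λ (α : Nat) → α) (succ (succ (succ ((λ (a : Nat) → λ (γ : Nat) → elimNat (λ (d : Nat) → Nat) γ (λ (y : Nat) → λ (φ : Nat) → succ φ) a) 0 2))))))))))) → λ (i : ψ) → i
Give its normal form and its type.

normal form:
  λ (ψ : Type₀) → λ (ν : ψ) → ν
type:
  (ψ : Type₀) → ψ → ψ
observation: the leftmost-outermost redex is a beta-redex, and normalization takes 2 steps.


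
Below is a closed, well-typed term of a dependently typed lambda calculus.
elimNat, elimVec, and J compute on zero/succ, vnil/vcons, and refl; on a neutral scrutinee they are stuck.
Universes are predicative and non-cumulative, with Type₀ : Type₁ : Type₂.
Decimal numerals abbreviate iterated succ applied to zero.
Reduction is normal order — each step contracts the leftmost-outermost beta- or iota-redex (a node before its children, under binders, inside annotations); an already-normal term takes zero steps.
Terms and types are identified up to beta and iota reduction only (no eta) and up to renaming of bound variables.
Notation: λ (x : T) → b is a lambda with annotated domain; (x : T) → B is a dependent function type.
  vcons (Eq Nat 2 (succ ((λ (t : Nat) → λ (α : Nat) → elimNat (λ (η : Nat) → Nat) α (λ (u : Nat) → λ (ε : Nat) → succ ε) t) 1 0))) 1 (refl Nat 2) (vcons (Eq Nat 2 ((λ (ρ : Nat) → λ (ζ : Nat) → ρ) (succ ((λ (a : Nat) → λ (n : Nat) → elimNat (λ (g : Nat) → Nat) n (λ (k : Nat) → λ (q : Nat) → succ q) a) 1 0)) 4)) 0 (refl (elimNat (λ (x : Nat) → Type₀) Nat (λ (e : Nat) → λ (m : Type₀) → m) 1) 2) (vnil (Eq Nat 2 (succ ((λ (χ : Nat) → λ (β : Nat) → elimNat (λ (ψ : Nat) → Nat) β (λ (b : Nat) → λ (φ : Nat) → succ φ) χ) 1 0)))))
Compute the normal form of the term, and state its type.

reduced normal form:
  vcons (Eq Nat 2 2) 1 (refl Nat 2) (vcons (Eq Nat 2 2) 0 (refl Nat 2) (vnil (Eq Nat 2 2)))
inferred type:
  Vec (Eq Nat 2 2) 2


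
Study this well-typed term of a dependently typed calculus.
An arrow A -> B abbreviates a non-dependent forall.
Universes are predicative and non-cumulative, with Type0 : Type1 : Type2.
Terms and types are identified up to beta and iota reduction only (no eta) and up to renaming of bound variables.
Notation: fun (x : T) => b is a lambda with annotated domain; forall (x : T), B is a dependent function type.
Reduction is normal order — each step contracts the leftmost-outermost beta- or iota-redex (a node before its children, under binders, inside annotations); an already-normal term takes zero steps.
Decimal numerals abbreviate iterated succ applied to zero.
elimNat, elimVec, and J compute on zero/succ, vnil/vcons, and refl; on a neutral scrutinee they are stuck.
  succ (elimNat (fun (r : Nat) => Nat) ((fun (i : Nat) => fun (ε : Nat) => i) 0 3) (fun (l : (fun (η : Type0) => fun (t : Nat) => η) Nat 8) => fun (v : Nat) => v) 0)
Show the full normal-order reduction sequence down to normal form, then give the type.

normal-order reduction:
  succ (elimNat (fun (r : Nat) => Nat) ((fun (i : Nat) => fun (ε : Nat) => i) 0 3) (fun (l : (fun (η : Type0) => fun (t : Nat) => η) Nat 8) => fun (v : Nat) => v) 0)
  ~> succ ((fun (r : Nat) => fun (i : Nat) => r) 0 3)
  ~> succ ((fun (r : Nat) => 0) 3)
  ~> 1
inferred type:
  Nat


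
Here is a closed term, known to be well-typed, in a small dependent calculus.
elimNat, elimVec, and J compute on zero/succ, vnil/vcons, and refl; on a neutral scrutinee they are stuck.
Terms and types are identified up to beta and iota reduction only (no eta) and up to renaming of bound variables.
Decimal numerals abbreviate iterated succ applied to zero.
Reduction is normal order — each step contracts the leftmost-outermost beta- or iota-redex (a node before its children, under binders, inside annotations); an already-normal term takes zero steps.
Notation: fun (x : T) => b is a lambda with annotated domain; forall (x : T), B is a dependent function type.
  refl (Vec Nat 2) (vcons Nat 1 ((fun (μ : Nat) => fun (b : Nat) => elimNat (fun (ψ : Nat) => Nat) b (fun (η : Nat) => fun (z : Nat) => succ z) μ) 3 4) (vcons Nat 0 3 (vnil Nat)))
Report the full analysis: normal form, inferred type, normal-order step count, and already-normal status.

resulting normal form:
  refl (Vec Nat 2) (vcons Nat 1 7 (vcons Nat 0 3 (vnil Nat)))
type:
  Eq (Vec Nat 2) (vcons Nat 1 7 (vcons Nat 0 3 (vnil Nat))) (vcons Nat 1 7 (vcons Nat 0 3 (vnil Nat)))
reduction steps (normal order): 12
started in normal form: no
first contracted redex: a beta-redex
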